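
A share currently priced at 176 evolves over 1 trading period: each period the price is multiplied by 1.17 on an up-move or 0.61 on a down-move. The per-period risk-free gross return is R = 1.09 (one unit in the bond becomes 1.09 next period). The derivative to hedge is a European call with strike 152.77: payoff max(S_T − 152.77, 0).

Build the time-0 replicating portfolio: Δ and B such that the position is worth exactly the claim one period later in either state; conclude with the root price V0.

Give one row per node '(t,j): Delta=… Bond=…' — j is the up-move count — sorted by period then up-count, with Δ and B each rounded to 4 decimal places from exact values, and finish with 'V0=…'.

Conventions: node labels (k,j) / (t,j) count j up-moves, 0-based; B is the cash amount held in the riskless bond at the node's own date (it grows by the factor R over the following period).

Under the risk-neutral measure, an up-move has probability p* = (R−d)/(u−d) = 0.8571 and values discount at R = 1.09.
Payoffs at expiry: V(1,0)=0.0000, V(1,1)=53.1500
Node (0,0) S=176.0000: V=(p*·53.1500+(1−p*)·0.0000)/1.09=41.7955; Δ=(53.1500−0.0000)/(205.9200−107.3600)=0.5393; B=V−Δ·S=-53.1152
As a check, the time-0 holding Δ(0,0)·S0 + B(0,0) comes to 41.7955 — exactly V0.

(0,0): Delta=0.5393 Bond=-53.1152
V0=41.7955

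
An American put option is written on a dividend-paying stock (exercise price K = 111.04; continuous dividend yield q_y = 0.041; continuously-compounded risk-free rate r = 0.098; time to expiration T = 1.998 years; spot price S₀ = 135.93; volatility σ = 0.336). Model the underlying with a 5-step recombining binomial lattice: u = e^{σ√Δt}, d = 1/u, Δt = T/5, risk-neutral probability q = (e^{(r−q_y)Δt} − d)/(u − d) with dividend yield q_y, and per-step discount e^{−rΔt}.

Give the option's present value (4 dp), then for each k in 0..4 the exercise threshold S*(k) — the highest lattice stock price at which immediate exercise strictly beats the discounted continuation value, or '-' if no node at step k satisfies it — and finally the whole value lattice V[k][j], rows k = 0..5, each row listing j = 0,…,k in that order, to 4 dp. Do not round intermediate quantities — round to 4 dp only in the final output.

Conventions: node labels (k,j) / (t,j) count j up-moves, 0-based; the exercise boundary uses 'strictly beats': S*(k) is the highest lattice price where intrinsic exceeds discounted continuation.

price = 8.0398
boundary = - - - 71.8761 88.8849
tree:
8.0398
14.1153 2.6278
24.0413 5.3513 0.1239
39.1639 10.8916 0.2582 0.0000
52.9180 22.1551 0.5381 0.0000 0.0000
64.0401 39.1639 1.1213 0.0000 0.0000 0.0000

Δt=0.39960, u=1.23664, d=0.80864, q=0.50093, disc=e^(-rΔt)=0.96160
k=5 terminal: V=max(K-S,0) → 64.0401 39.1639 1.1213 0.0000 0.0000 0.0000
k=4: j=0 S=58.1220 intr=52.9180 cont=49.5981 V=52.9180[EX]; j=1 S=88.8849 intr=22.1551 cont=19.3351 V=22.1551[EX]; j=2 S=135.9300 intr=0.0000 cont=0.5381 V=0.5381[hold]; j=3 S=207.8751 intr=0.0000 cont=0.0000 V=0.0000[hold]; j=4 S=317.8995 intr=0.0000 cont=0.0000 V=0.0000[hold]  S*(4)=88.8849
k=3: j=0 S=71.8761 intr=39.1639 cont=36.0675 V=39.1639[EX]; j=1 S=109.9187 intr=1.1213 cont=10.8916 V=10.8916[hold]; j=2 S=168.0966 intr=0.0000 cont=0.2582 V=0.2582[hold]; j=3 S=257.0669 intr=0.0000 cont=0.0000 V=0.0000[hold]  S*(3)=71.8761
k=2: j=0 S=88.8849 intr=22.1551 cont=24.0413 V=24.0413[hold]; j=1 S=135.9300 intr=0.0000 cont=5.3513 V=5.3513[hold]; j=2 S=207.8751 intr=0.0000 cont=0.1239 V=0.1239[hold]  S*(2)=-
k=1: j=0 S=109.9187 intr=1.1213 cont=14.1153 V=14.1153[hold]; j=1 S=168.0966 intr=0.0000 cont=2.6278 V=2.6278[hold]  S*(1)=-
k=0: j=0 S=135.9300 intr=0.0000 cont=8.0398 V=8.0398[hold]  S*(0)=-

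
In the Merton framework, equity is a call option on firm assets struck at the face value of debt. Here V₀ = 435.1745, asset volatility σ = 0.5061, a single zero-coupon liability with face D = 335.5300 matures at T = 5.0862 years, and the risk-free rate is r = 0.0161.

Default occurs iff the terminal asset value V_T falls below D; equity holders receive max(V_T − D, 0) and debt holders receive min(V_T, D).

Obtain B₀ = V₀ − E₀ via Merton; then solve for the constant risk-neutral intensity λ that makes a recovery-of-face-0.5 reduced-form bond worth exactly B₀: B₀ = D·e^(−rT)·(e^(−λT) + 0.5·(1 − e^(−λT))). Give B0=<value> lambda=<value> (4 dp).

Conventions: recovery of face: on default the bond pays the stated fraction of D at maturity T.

B0=205.1288 lambda=0.2197

Apply the equity-as-call identities (strike 335.5300, horizon 5.0862 years):
d₁ = [ln(V₀/D) + (r + σ²/2)T] / (σ√T)
   = [ln(435.1745/335.5300) + (0.0161 + 0.5·0.5061²)·5.0862] / (0.5061·√5.0862)
   = [0.260036 + 0.733270] / 1.141387 = 0.870262
d₂ = d₁ − σ√T = 0.870262 − 1.141387 = -0.271125
N(d₁) = 0.807921,  N(d₂) = 0.393147,  e^(−rT) = 0.921375
E₀ = V₀·N(d₁) − D·e^(−rT)·N(d₂)
   = 435.1745·0.807921 − 335.5300·0.921375·0.393147 = 230.045661
B₀ = V₀ − E₀ = 435.1745 − 230.045661 = 205.128839
e^(−λT) = (B₀·e^(rT)/D − 0.5)/(1 − 0.5) = (205.1288·1.085334/335.5300 − 0.5)/0.5 = 0.32705434
λ = −ln(0.32705434)/5.0862 = 0.219738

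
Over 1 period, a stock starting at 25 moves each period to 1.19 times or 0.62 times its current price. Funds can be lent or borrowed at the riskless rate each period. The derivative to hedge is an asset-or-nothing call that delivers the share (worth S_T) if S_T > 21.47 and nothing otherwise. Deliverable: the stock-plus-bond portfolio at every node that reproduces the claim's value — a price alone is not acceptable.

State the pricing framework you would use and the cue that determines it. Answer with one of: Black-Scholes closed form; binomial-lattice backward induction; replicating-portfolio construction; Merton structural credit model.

framework: replicating-portfolio construction

Key observation: the deliverable is the dynamic trading strategy on the 1-step tree (spot 25, moves 1.19 and 0.62), so the valuation must go through the node-by-node replicating-portfolio solve.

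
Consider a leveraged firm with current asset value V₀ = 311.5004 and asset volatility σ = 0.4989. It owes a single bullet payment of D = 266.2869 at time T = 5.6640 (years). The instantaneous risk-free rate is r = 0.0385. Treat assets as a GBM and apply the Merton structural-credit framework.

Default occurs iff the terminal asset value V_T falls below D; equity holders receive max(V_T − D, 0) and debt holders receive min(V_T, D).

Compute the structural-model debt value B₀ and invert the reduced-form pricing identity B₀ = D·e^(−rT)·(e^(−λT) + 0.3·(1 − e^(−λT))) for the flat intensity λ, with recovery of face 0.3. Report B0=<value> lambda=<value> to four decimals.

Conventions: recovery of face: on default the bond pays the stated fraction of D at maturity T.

Equity is a call on the firm's assets struck at D = 266.2869:
d₁ = [ln(V₀/D) + (r + σ²/2)T] / (σ√T)
   = [ln(311.5004/266.2869) + (0.0385 + 0.5·0.4989²)·5.6640] / (0.4989·√5.6640)
   = [0.156826 + 0.922952] / 1.187340 = 0.909410
d₂ = d₁ − σ√T = 0.909410 − 1.187340 = -0.277930
N(d₁) = 0.818433,  N(d₂) = 0.390533,  e^(−rT) = 0.804074
E₀ = V₀·N(d₁) − D·e^(−rT)·N(d₂)
   = 311.5004·0.818433 − 266.2869·0.804074·0.390533 = 171.323516
B₀ = V₀ − E₀ = 311.5004 − 171.323516 = 140.176884
e^(−λT) = (B₀·e^(rT)/D − 0.3)/(1 − 0.3) = (140.1769·1.243667/266.2869 − 0.3)/0.7 = 0.50668909
λ = −ln(0.50668909)/5.6640 = 0.120031

B0=140.1769 lambda=0.1200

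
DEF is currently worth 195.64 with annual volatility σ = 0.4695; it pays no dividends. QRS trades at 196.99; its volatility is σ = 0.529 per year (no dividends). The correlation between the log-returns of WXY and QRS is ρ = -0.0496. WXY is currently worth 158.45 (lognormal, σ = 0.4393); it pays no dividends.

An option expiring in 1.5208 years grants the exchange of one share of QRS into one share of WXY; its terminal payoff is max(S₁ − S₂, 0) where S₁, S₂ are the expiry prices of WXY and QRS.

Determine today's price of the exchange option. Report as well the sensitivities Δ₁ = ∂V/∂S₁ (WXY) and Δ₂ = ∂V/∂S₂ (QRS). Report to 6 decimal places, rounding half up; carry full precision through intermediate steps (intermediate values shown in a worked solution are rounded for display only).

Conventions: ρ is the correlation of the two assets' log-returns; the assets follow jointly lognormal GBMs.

exchange price = 42.162066
Δ1 = 0.572797
Δ2 = -0.246701

σ_eff = √(σ₁² + σ₂² − 2ρσ₁σ₂) = √(0.4393² + 0.529² − 2·-0.0496·0.4393·0.529) = 0.704186
d₁ = (ln(S₁/S₂) + (q₂ − q₁ + σ_eff²/2)T) / (σ_eff√T) = (ln(158.45/196.99) + (0.0 − 0.0 + 0.247939)·1.5208) / 0.868408 = 0.183499
d₂ = d₁ − σ_eff√T = 0.183499 − 0.868408 = -0.684909
N(d₁) = 0.572797,  N(d₂) = 0.246701
V = S₁·e^{−q₁T}·N(d₁) − S₂·e^{−q₂T}·N(d₂) = 90.759660 − 48.597593 = 42.162066
Key observation: the rate r is irrelevant here: denominating values in QRS turns the exchange into a ratio option on S₁/S₂, and discounting at r drops out.
Δ₁ = e^{−q₁T}·N(d₁) = 0.572797;  Δ₂ = −e^{−q₂T}·N(d₂) = -0.246701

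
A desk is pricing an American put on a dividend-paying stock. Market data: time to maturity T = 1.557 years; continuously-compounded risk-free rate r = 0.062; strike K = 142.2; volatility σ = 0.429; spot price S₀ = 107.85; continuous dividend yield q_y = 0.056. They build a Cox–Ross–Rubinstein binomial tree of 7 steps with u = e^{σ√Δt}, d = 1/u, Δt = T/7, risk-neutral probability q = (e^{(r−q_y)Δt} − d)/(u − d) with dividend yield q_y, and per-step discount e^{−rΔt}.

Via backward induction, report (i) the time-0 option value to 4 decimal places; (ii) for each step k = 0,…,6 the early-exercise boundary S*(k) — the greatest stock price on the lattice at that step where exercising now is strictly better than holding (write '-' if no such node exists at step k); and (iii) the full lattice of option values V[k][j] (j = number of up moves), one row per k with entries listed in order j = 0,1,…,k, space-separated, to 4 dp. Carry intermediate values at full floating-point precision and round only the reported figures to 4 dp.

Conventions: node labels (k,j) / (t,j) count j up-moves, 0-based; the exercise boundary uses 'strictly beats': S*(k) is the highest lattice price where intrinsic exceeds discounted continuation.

Δt=0.22243, u=1.22425, d=0.81683, q=0.45287, disc=e^(-rΔt)=0.98630
k=7 terminal: V=max(K-S,0) → 116.0341 102.9830 83.4223 54.1051 10.1649 0.0000 0.0000 0.0000
k=6: j=0 S=32.0335 intr=110.1665 cont=108.6155 V=110.1665[EX]; j=1 S=48.0113 intr=94.1887 cont=92.8355 V=94.1887[EX]; j=2 S=71.9584 intr=70.2416 cont=69.1848 V=70.2416[EX]; j=3 S=107.8500 intr=34.3500 cont=33.7375 V=34.3500[EX]; j=4 S=161.6436 intr=0.0000 cont=5.4854 V=5.4854[hold]; j=5 S=242.2686 intr=0.0000 cont=0.0000 V=0.0000[hold]; j=6 S=363.1078 intr=0.0000 cont=0.0000 V=0.0000[hold]  S*(6)=107.8500
k=5: j=0 S=39.2170 intr=102.9830 cont=101.5209 V=102.9830[EX]; j=1 S=58.7777 intr=83.4223 cont=82.2024 V=83.4223[EX]; j=2 S=88.0949 intr=54.1051 cont=53.2480 V=54.1051[EX]; j=3 S=132.0351 intr=10.1649 cont=20.9867 V=20.9867[hold]; j=4 S=197.8918 intr=0.0000 cont=2.9601 V=2.9601[hold]; j=5 S=296.5967 intr=0.0000 cont=0.0000 V=0.0000[hold]  S*(5)=88.0949
k=4: j=0 S=48.0113 intr=94.1887 cont=92.8355 V=94.1887[EX]; j=1 S=71.9584 intr=70.2416 cont=69.1848 V=70.2416[EX]; j=2 S=107.8500 intr=34.3500 cont=38.5712 V=38.5712[hold]; j=3 S=161.6436 intr=0.0000 cont=12.6474 V=12.6474[hold]; j=4 S=242.2686 intr=0.0000 cont=1.5974 V=1.5974[hold]  S*(4)=71.9584
k=3: j=0 S=58.7777 intr=83.4223 cont=82.2024 V=83.4223[EX]; j=1 S=88.0949 intr=54.1051 cont=55.1335 V=55.1335[hold]; j=2 S=132.0351 intr=10.1649 cont=26.4637 V=26.4637[hold]; j=3 S=197.8918 intr=0.0000 cont=7.5385 V=7.5385[hold]  S*(3)=58.7777
k=2: j=0 S=71.9584 intr=70.2416 cont=69.6441 V=70.2416[EX]; j=1 S=107.8500 intr=34.3500 cont=41.5726 V=41.5726[hold]; j=2 S=161.6436 intr=0.0000 cont=17.6480 V=17.6480[hold]  S*(2)=71.9584
k=1: j=0 S=88.0949 intr=54.1051 cont=56.4741 V=56.4741[hold]; j=1 S=132.0351 intr=10.1649 cont=30.3169 V=30.3169[hold]  S*(1)=-
k=0: j=0 S=107.8500 intr=34.3500 cont=44.0171 V=44.0171[hold]  S*(0)=-

price = 44.0171
boundary = - - 71.9584 58.7777 71.9584 88.0949 107.8500
tree:
44.0171
56.4741 30.3169
70.2416 41.5726 17.6480
83.4223 55.1335 26.4637 7.5385
94.1887 70.2416 38.5712 12.6474 1.5974
102.9830 83.4223 54.1051 20.9867 2.9601 0.0000
110.1665 94.1887 70.2416 34.3500 5.4854 0.0000 0.0000
116.0341 102.9830 83.4223 54.1051 10.1649 0.0000 0.0000 0.0000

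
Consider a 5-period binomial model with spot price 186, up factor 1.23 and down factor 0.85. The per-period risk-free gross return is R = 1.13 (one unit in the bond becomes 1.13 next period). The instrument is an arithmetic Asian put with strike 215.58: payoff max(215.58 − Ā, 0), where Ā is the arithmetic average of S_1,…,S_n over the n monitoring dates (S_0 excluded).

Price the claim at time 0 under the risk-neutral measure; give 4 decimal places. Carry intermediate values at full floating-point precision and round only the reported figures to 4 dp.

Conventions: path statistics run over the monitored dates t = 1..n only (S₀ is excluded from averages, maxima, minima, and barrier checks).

price = 3.6795

No-arbitrage gives p* = (R−d)/(u−d) = 0.7368: enumerate every path, weight its payoff by its p*-probability, and discount by R^5.
Enumerate all 2^5 = 32 price paths (U = up ×1.23, D = down ×0.85); each path with k up-moves has probability p*^k·(1−p*)^(5−k).
DDDDD: Ā=117.2669, payoff=98.3131, prob=0.001262
UDDDD: Ā=169.6921, payoff=45.8879, prob=0.003534
DUDDD: Ā=155.5561, payoff=60.0239, prob=0.003534
UUDDD: Ā=225.0989, payoff=0.0000, prob=0.009895
DDUDD: Ā=143.5405, payoff=72.0395, prob=0.003534
UDUDD: Ā=207.7116, payoff=7.8684, prob=0.009895
DUUDD: Ā=193.5756, payoff=22.0044, prob=0.009895
UUUDD: Ā=280.1153, payoff=0.0000, prob=0.027705
DDDUD: Ā=133.3273, payoff=82.2527, prob=0.003534
UDDUD: Ā=192.9324, payoff=22.6476, prob=0.009895
DUDUD: Ā=178.7964, payoff=36.7836, prob=0.009895
UUDUD: Ā=258.7289, payoff=0.0000, prob=0.027705
DDUUD: Ā=166.7808, payoff=48.7992, prob=0.009895
UDUUD: Ā=241.3416, payoff=0.0000, prob=0.027705
DUUUD: Ā=227.2056, payoff=0.0000, prob=0.027705
UUUUD: Ā=328.7799, payoff=0.0000, prob=0.077574
DDDDU: Ā=124.6460, payoff=90.9340, prob=0.003534
UDDDU: Ā=180.3701, payoff=35.2099, prob=0.009895
DUDDU: Ā=166.2341, payoff=49.3459, prob=0.009895
UUDDU: Ā=240.5505, payoff=0.0000, prob=0.027705
DDUDU: Ā=154.2185, payoff=61.3615, prob=0.009895
UDUDU: Ā=223.1632, payoff=0.0000, prob=0.027705
DUUDU: Ā=209.0272, payoff=6.5528, prob=0.027705
UUUDU: Ā=302.4747, payoff=0.0000, prob=0.077574
DDDUU: Ā=144.0052, payoff=71.5748, prob=0.009895
UDDUU: Ā=208.3840, payoff=7.1960, prob=0.027705
DUDUU: Ā=194.2480, payoff=21.3320, prob=0.027705
UUDUU: Ā=281.0883, payoff=0.0000, prob=0.077574
DDUUU: Ā=182.2324, payoff=33.3476, prob=0.027705
UDUUU: Ā=263.7011, payoff=0.0000, prob=0.077574
DUUUU: Ā=249.5651, payoff=0.0000, prob=0.077574
UUUUU: Ā=361.1353, payoff=0.0000, prob=0.217206
Price = Σ prob·payoff / R^5 = 6.779190 / 1.842435 = 3.6795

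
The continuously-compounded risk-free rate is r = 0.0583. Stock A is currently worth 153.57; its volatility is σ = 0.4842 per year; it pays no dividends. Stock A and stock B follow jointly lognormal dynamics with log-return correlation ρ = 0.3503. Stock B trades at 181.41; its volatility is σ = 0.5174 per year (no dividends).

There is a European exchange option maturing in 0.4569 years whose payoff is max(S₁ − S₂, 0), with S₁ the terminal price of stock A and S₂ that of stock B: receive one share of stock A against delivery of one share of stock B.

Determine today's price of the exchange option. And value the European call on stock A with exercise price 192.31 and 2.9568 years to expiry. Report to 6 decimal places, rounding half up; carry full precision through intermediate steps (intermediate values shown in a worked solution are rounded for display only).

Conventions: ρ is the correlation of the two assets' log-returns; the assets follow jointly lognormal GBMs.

exchange price = 14.047070
price(stock A call K=192.31) = 46.862777

σ_eff = √(σ₁² + σ₂² − 2ρσ₁σ₂) = √(0.4842² + 0.5174² − 2·0.3503·0.4842·0.5174) = 0.571519
d₁ = (ln(S₁/S₂) + (q₂ − q₁ + σ_eff²/2)T) / (σ_eff√T) = (ln(153.57/181.41) + (0.0 − 0.0 + 0.163317)·0.4569) / 0.386315 = -0.238105
d₂ = d₁ − σ_eff√T = -0.238105 − 0.386315 = -0.624420
N(d₁) = 0.405900,  N(d₂) = 0.266176
V = S₁·e^{−q₁T}·N(d₁) − S₂·e^{−q₂T}·N(d₂) = 62.334041 − 48.286971 = 14.047070
[vanilla: stock A call K=192.31]
σ√T = 0.4842·√2.9568 = 0.832599
d₁ = (ln(S/K) + (r+σ²/2)T) / (σ√T) = (ln(153.57/192.31) + (0.0583+0.4842²/2)·2.9568) / 0.832599 = (-0.224952 + 0.518992) / 0.832599 = 0.353159
d₂ = d₁ − σ√T = 0.353159 − 0.832599 = -0.479440
e^{−rT} = 0.841658
N(d₁) = 0.638015,  N(d₂) = 0.315813
price = S·N(d₁) − K·e^{−rT}·N(d₂) = 97.980013 − 51.117236 = 46.862777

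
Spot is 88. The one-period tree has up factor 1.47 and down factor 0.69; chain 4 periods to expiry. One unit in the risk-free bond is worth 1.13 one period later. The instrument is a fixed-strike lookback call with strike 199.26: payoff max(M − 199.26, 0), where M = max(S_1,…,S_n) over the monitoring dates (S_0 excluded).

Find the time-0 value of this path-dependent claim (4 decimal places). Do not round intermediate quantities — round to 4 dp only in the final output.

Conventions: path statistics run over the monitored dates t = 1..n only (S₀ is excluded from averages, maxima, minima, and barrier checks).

With p* = (R−d)/(u−d) = 0.5641, sum probability × payoff across the paths and divide by R^4.
Enumerate all 2^4 = 16 price paths (U = up ×1.47, D = down ×0.69); each path with k up-moves has probability p*^k·(1−p*)^(4−k).
DDDD: M=60.7200, payoff=0.0000, prob=0.036102
UDDD: M=129.3600, payoff=0.0000, prob=0.046721
DUDD: M=89.2584, payoff=0.0000, prob=0.046721
UUDD: M=190.1592, payoff=0.0000, prob=0.060462
DDUD: M=61.5883, payoff=0.0000, prob=0.046721
UDUD: M=131.2098, payoff=0.0000, prob=0.060462
DUUD: M=131.2098, payoff=0.0000, prob=0.060462
UUUD: M=279.5340, payoff=80.2740, prob=0.078245
DDDU: M=60.7200, payoff=0.0000, prob=0.046721
UDDU: M=129.3600, payoff=0.0000, prob=0.060462
DUDU: M=90.5348, payoff=0.0000, prob=0.060462
UUDU: M=192.8785, payoff=0.0000, prob=0.078245
DDUU: M=90.5348, payoff=0.0000, prob=0.060462
UDUU: M=192.8785, payoff=0.0000, prob=0.078245
DUUU: M=192.8785, payoff=0.0000, prob=0.078245
UUUU: M=410.9150, payoff=211.6550, prob=0.101259
Price = Σ prob·payoff / R^4 = 27.712978 / 1.630474 = 16.9969

price = 16.9969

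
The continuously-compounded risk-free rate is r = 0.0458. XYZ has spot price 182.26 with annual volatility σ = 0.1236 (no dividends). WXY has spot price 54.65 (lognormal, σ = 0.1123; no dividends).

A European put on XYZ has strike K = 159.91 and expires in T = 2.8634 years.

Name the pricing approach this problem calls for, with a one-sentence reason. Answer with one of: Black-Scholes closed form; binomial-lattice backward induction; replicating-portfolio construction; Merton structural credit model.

Key observation: the strike-159.91 put on XYZ is European-exercise on a continuously-modelled lognormal underlying, so its value is a single closed-form evaluation.

framework: Black-Scholes closed form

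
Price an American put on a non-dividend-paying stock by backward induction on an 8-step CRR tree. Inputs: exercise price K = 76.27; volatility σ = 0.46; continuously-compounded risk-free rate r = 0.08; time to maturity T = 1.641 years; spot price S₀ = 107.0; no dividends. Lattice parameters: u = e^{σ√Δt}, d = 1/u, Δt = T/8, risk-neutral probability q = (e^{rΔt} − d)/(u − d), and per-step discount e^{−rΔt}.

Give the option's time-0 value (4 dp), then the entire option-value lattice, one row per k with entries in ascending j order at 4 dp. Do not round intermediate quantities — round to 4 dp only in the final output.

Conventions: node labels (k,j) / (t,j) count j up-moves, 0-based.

Δt=0.20513, u=1.23163, d=0.81193, q=0.48753, disc=e^(-rΔt)=0.98372
k=8 terminal: V=max(K-S,0) → 56.0610 45.6147 29.7687 5.7318 0.0000 0.0000 0.0000 0.0000 0.0000
k=7: j=0 S=24.8900 intr=51.3800 cont=50.1386 V=51.3800[EX]; j=1 S=37.7559 intr=38.5141 cont=37.2727 V=38.5141[EX]; j=2 S=57.2723 intr=18.9977 cont=17.7563 V=18.9977[EX]; j=3 S=86.8768 intr=0.0000 cont=2.8896 V=2.8896[hold]; j=4 S=131.7843 intr=0.0000 cont=0.0000 V=0.0000[hold]; j=5 S=199.9047 intr=0.0000 cont=0.0000 V=0.0000[hold]; j=6 S=303.2373 intr=0.0000 cont=0.0000 V=0.0000[hold]; j=7 S=459.9833 intr=0.0000 cont=0.0000 V=0.0000[hold]
k=6: j=0 S=30.6553 intr=45.6147 cont=44.3733 V=45.6147[EX]; j=1 S=46.5013 intr=29.7687 cont=28.5274 V=29.7687[EX]; j=2 S=70.5382 intr=5.7318 cont=10.9632 V=10.9632[hold]; j=3 S=107.0000 intr=0.0000 cont=1.4567 V=1.4567[hold]; j=4 S=162.3093 intr=0.0000 cont=0.0000 V=0.0000[hold]; j=5 S=246.2084 intr=0.0000 cont=0.0000 V=0.0000[hold]; j=6 S=373.4757 intr=0.0000 cont=0.0000 V=0.0000[hold]
k=5: j=0 S=37.7559 intr=38.5141 cont=37.2727 V=38.5141[EX]; j=1 S=57.2723 intr=18.9977 cont=20.2653 V=20.2653[hold]; j=2 S=86.8768 intr=0.0000 cont=6.2256 V=6.2256[hold]; j=3 S=131.7843 intr=0.0000 cont=0.7344 V=0.7344[hold]; j=4 S=199.9047 intr=0.0000 cont=0.0000 V=0.0000[hold]; j=5 S=303.2373 intr=0.0000 cont=0.0000 V=0.0000[hold]
k=4: j=0 S=46.5013 intr=29.7687 cont=29.1353 V=29.7687[EX]; j=1 S=70.5382 intr=5.7318 cont=13.2021 V=13.2021[hold]; j=2 S=107.0000 intr=0.0000 cont=3.4907 V=3.4907[hold]; j=3 S=162.3093 intr=0.0000 cont=0.3702 V=0.3702[hold]; j=4 S=246.2084 intr=0.0000 cont=0.0000 V=0.0000[hold]
k=3: j=0 S=57.2723 intr=18.9977 cont=21.3390 V=21.3390[hold]; j=1 S=86.8768 intr=0.0000 cont=8.3297 V=8.3297[hold]; j=2 S=131.7843 intr=0.0000 cont=1.9373 V=1.9373[hold]; j=3 S=199.9047 intr=0.0000 cont=0.1866 V=0.1866[hold]
k=2: j=0 S=70.5382 intr=5.7318 cont=14.7526 V=14.7526[hold]; j=1 S=107.0000 intr=0.0000 cont=5.1284 V=5.1284[hold]; j=2 S=162.3093 intr=0.0000 cont=1.0662 V=1.0662[hold]
k=1: j=0 S=86.8768 intr=0.0000 cont=9.8968 V=9.8968[hold]; j=1 S=131.7843 intr=0.0000 cont=3.0968 V=3.0968[hold]
k=0: j=0 S=107.0000 intr=0.0000 cont=6.4745 V=6.4745[hold]

price = 6.4745
tree:
6.4745
9.8968 3.0968
14.7526 5.1284 1.0662
21.3390 8.3297 1.9373 0.1866
29.7687 13.2021 3.4907 0.3702 0.0000
38.5141 20.2653 6.2256 0.7344 0.0000 0.0000
45.6147 29.7687 10.9632 1.4567 0.0000 0.0000 0.0000
51.3800 38.5141 18.9977 2.8896 0.0000 0.0000 0.0000 0.0000
56.0610 45.6147 29.7687 5.7318 0.0000 0.0000 0.0000 0.0000 0.0000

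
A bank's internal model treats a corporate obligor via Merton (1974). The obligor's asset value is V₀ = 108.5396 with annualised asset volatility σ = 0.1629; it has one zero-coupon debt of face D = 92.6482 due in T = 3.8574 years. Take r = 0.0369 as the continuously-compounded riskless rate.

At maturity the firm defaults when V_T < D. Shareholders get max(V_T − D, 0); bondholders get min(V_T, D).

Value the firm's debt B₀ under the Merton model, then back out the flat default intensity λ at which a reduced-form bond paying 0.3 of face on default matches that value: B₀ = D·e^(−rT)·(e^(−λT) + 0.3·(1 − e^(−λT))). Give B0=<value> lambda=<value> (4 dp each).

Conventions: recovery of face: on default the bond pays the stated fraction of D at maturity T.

B0=77.5897 lambda=0.0131

With assets at 108.5396 and a single debt payment of 92.6482 at 3.8574 years:
d₁ = [ln(V₀/D) + (r + σ²/2)T] / (σ√T)
   = [ln(108.5396/92.6482) + (0.0369 + 0.5·0.1629²)·3.8574] / (0.1629·√3.8574)
   = [0.158306 + 0.193519] / 0.319940 = 1.099658
d₂ = d₁ − σ√T = 1.099658 − 0.319940 = 0.779718
N(d₁) = 0.864259,  N(d₂) = 0.782222,  e^(−rT) = 0.867328
E₀ = V₀·N(d₁) − D·e^(−rT)·N(d₂)
   = 108.5396·0.864259 − 92.6482·0.867328·0.782222 = 30.949878
B₀ = V₀ − E₀ = 108.5396 − 30.949878 = 77.589722
e^(−λT) = (B₀·e^(rT)/D − 0.3)/(1 − 0.3) = (77.5897·1.152966/92.6482 − 0.3)/0.7 = 0.95081415
λ = −ln(0.95081415)/3.8574 = 0.013075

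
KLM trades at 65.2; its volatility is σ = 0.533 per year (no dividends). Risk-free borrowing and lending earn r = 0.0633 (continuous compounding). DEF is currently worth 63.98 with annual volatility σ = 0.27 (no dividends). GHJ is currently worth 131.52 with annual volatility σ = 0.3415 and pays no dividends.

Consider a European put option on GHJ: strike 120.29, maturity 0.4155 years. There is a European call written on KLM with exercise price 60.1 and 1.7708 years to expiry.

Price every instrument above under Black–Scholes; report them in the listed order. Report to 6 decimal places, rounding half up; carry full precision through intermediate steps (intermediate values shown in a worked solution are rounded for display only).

[GHJ put K=120.29]
σ√T = 0.3415·√0.4155 = 0.220128
d₁ = (ln(S/K) + (r+σ²/2)T) / (σ√T) = (ln(131.52/120.29) + (0.0633+0.3415²/2)·0.4155) / 0.220128 = (0.089253 + 0.050529) / 0.220128 = 0.635006
d₂ = d₁ − σ√T = 0.635006 − 0.220128 = 0.414877
e^{−rT} = 0.974042
N(−d₁) = 0.262712,  N(−d₂) = 0.339116
price = K·e^{−rT}·N(−d₂) − S·N(−d₁) = 39.733349 − 34.551923 = 5.181425
[KLM call K=60.1]
σ√T = 0.533·√1.7708 = 0.709271
d₁ = (ln(S/K) + (r+σ²/2)T) / (σ√T) = (ln(65.2/60.1) + (0.0633+0.533²/2)·1.7708) / 0.709271 = (0.081450 + 0.363624) / 0.709271 = 0.627509
d₂ = d₁ − σ√T = 0.627509 − 0.709271 = -0.081762
e^{−rT} = 0.893962
N(d₁) = 0.734837,  N(d₂) = 0.467418
price = S·N(d₁) − K·e^{−rT}·N(d₂) = 47.911383 − 25.113037 = 22.798346

price(GHJ put K=120.29) = 5.181425
price(KLM call K=60.1) = 22.798346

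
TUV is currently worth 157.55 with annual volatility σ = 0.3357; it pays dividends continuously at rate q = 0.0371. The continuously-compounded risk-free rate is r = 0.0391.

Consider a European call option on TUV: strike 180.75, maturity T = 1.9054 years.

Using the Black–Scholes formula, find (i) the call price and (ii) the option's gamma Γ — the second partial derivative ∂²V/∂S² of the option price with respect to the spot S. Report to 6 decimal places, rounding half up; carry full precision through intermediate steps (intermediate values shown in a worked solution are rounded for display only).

σ√T = 0.3357·√1.9054 = 0.463388
d₁ = (ln(S/K) + (r−q+σ²/2)T) / (σ√T) = (ln(157.55/180.75) + (0.0391−0.0371+0.3357²/2)·1.9054) / 0.463388 = (-0.137372 + 0.111175) / 0.463388 = -0.056534
d₂ = d₁ − σ√T = -0.056534 − 0.463388 = -0.519922
e^{−rT} = 0.928206
e^{−qT} = 0.931750
N(d₁) = 0.477458,  N(d₂) = 0.301559
Call price V = S·e^{−qT}·N(d₁) − K·e^{−rT}·N(d₂) = 70.089562 − 50.593569 = 19.495993
φ(d₁) = (1/√(2π))·e^{−d₁²/2} = 0.398305
Γ = e^{−qT}·φ(d₁) / (S·σ·√T) = 0.005083

price = 19.495993
Γ = 0.005083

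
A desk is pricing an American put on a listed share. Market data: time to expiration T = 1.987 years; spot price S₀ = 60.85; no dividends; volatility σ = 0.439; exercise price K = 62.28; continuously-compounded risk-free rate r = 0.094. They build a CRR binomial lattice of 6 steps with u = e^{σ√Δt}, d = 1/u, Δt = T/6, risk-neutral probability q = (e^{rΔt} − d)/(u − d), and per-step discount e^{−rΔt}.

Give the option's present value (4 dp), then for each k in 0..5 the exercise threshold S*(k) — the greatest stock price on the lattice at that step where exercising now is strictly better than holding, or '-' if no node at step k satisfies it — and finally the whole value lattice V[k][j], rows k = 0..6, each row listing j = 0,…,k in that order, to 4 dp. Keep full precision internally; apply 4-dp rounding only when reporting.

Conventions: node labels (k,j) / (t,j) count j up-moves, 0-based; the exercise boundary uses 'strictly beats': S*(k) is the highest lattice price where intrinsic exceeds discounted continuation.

price = 11.0377
boundary = - - 36.7136 28.5175 36.7136 47.2655
tree:
11.0377
17.1015 5.6512
25.5664 9.6894 1.9564
33.7625 16.1034 3.8661 0.1637
40.1289 25.5664 7.6263 0.3371 0.0000
45.0741 33.7625 15.0145 0.6943 0.0000 0.0000
48.9152 40.1289 25.5664 1.4300 0.0000 0.0000 0.0000

Δt=0.33117, u=1.28741, d=0.77675, q=0.49909, disc=e^(-rΔt)=0.96935
k=6 terminal: V=max(K-S,0) → 48.9152 40.1289 25.5664 1.4300 0.0000 0.0000 0.0000
k=5: j=0 S=17.2059 intr=45.0741 cont=43.1652 V=45.0741[EX]; j=1 S=28.5175 intr=33.7625 cont=31.8536 V=33.7625[EX]; j=2 S=47.2655 intr=15.0145 cont=13.1056 V=15.0145[EX]; j=3 S=78.3388 intr=0.0000 cont=0.6943 V=0.6943[hold]; j=4 S=129.8405 intr=0.0000 cont=0.0000 V=0.0000[hold]; j=5 S=215.2005 intr=0.0000 cont=0.0000 V=0.0000[hold]  S*(5)=47.2655
k=4: j=0 S=22.1511 intr=40.1289 cont=38.2201 V=40.1289[EX]; j=1 S=36.7136 intr=25.5664 cont=23.6575 V=25.5664[EX]; j=2 S=60.8500 intr=1.4300 cont=7.6263 V=7.6263[hold]; j=3 S=100.8541 intr=0.0000 cont=0.3371 V=0.3371[hold]; j=4 S=167.1579 intr=0.0000 cont=0.0000 V=0.0000[hold]  S*(4)=36.7136
k=3: j=0 S=28.5175 intr=33.7625 cont=31.8536 V=33.7625[EX]; j=1 S=47.2655 intr=15.0145 cont=16.1034 V=16.1034[hold]; j=2 S=78.3388 intr=0.0000 cont=3.8661 V=3.8661[hold]; j=3 S=129.8405 intr=0.0000 cont=0.1637 V=0.1637[hold]  S*(3)=28.5175
k=2: j=0 S=36.7136 intr=25.5664 cont=24.1842 V=25.5664[EX]; j=1 S=60.8500 intr=1.4300 cont=9.6894 V=9.6894[hold]; j=2 S=100.8541 intr=0.0000 cont=1.9564 V=1.9564[hold]  S*(2)=36.7136
k=1: j=0 S=47.2655 intr=15.0145 cont=17.1015 V=17.1015[hold]; j=1 S=78.3388 intr=0.0000 cont=5.6512 V=5.6512[hold]  S*(1)=-
k=0: j=0 S=60.8500 intr=1.4300 cont=11.0377 V=11.0377[hold]  S*(0)=-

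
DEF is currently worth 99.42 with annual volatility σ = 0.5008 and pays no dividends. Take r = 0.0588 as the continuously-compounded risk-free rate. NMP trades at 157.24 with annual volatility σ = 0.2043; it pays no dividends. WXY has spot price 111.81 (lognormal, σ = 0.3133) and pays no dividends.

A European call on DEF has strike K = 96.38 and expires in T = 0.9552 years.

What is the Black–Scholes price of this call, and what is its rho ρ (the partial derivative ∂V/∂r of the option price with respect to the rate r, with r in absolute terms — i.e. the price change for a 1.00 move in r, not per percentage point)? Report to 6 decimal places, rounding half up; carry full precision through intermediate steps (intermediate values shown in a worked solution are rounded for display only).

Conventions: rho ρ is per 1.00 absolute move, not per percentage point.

price = 22.856034
ρ = 41.208754

σ√T = 0.5008·√0.9552 = 0.489454
d₁ = (ln(S/K) + (r+σ²/2)T) / (σ√T) = (ln(99.42/96.38) + (0.0588+0.5008²/2)·0.9552) / 0.489454 = (0.031055 + 0.175948) / 0.489454 = 0.422926
d₂ = d₁ − σ√T = 0.422926 − 0.489454 = -0.066527
e^{−rT} = 0.945382
N(d₁) = 0.663825,  N(d₂) = 0.473479
Call price V = S·N(d₁) − K·e^{−rT}·N(d₂) = 65.997526 − 43.141492 = 22.856034
ρ = K·T·e^{−rT}·N(d₂) = 41.208754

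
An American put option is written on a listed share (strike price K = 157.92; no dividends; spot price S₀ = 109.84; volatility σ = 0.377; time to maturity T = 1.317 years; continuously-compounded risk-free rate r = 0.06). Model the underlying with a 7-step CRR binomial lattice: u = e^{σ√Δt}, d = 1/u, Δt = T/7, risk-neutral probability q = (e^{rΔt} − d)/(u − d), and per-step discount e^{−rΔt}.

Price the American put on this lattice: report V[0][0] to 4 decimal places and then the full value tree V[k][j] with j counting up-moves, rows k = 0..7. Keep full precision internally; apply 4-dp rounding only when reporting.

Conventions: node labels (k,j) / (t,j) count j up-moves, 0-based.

Δt=0.18814  u=1.17766  d=0.84914  q=0.49377  discount=0.98877
step 7 (expiry): payoffs max(K−S,0) = 122.9550 109.4281 90.6679 64.6499 28.5663 0.0000 0.0000 0.0000
k=6: (k=6,j=0): S=41.1767, K−S=116.7433, hold=114.9706 ⇒ V=116.7433 exercise | (k=6,j=1): S=57.1068, K−S=100.8132, hold=99.0405 ⇒ V=100.8132 exercise | (k=6,j=2): S=79.1998, K−S=78.7202, hold=76.9475 ⇒ V=78.7202 exercise | (k=6,j=3): S=109.8400, K−S=48.0800, hold=46.3073 ⇒ V=48.0800 exercise | (k=6,j=4): S=152.3340, K−S=5.5860, hold=14.2989 ⇒ V=14.2989 continue | (k=6,j=5): S=211.2678, K−S=0.0000, hold=0.0000 ⇒ V=0.0000 continue | (k=6,j=6): S=293.0013, K−S=0.0000, hold=0.0000 ⇒ V=0.0000 continue
k=5: (k=5,j=0): S=48.4919, K−S=109.4281, hold=107.6554 ⇒ V=109.4281 exercise | (k=5,j=1): S=67.2521, K−S=90.6679, hold=88.8952 ⇒ V=90.6679 exercise | (k=5,j=2): S=93.2701, K−S=64.6499, hold=62.8773 ⇒ V=64.6499 exercise | (k=5,j=3): S=129.3537, K−S=28.5663, hold=31.0475 ⇒ V=31.0475 continue | (k=5,j=4): S=179.3970, K−S=0.0000, hold=7.1573 ⇒ V=7.1573 continue | (k=5,j=5): S=248.8006, K−S=0.0000, hold=0.0000 ⇒ V=0.0000 continue
k=4: (k=4,j=0): S=57.1068, K−S=100.8132, hold=99.0405 ⇒ V=100.8132 exercise | (k=4,j=1): S=79.1998, K−S=78.7202, hold=76.9475 ⇒ V=78.7202 exercise | (k=4,j=2): S=109.8400, K−S=48.0800, hold=47.5187 ⇒ V=48.0800 exercise | (k=4,j=3): S=152.3340, K−S=5.5860, hold=19.0352 ⇒ V=19.0352 continue | (k=4,j=4): S=211.2678, K−S=0.0000, hold=3.5826 ⇒ V=3.5826 continue
k=3: (k=3,j=0): S=67.2521, K−S=90.6679, hold=88.8952 ⇒ V=90.6679 exercise | (k=3,j=1): S=93.2701, K−S=64.6499, hold=62.8773 ⇒ V=64.6499 exercise | (k=3,j=2): S=129.3537, K−S=28.5663, hold=33.3599 ⇒ V=33.3599 continue | (k=3,j=3): S=179.3970, K−S=0.0000, hold=11.2772 ⇒ V=11.2772 continue
k=2: (k=2,j=0): S=79.1998, K−S=78.7202, hold=76.9475 ⇒ V=78.7202 exercise | (k=2,j=1): S=109.8400, K−S=48.0800, hold=48.6477 ⇒ V=48.6477 continue | (k=2,j=2): S=152.3340, K−S=5.5860, hold=22.2041 ⇒ V=22.2041 continue
k=1: (k=1,j=0): S=93.2701, K−S=64.6499, hold=63.1544 ⇒ V=64.6499 exercise | (k=1,j=1): S=129.3537, K−S=28.5663, hold=35.1912 ⇒ V=35.1912 continue
k=0: (k=0,j=0): S=109.8400, K−S=48.0800, hold=49.5418 ⇒ V=49.5418 continue

price = 49.5418
tree:
49.5418
64.6499 35.1912
78.7202 48.6477 22.2041
90.6679 64.6499 33.3599 11.2772
100.8132 78.7202 48.0800 19.0352 3.5826
109.4281 90.6679 64.6499 31.0475 7.1573 0.0000
116.7433 100.8132 78.7202 48.0800 14.2989 0.0000 0.0000
122.9550 109.4281 90.6679 64.6499 28.5663 0.0000 0.0000 0.0000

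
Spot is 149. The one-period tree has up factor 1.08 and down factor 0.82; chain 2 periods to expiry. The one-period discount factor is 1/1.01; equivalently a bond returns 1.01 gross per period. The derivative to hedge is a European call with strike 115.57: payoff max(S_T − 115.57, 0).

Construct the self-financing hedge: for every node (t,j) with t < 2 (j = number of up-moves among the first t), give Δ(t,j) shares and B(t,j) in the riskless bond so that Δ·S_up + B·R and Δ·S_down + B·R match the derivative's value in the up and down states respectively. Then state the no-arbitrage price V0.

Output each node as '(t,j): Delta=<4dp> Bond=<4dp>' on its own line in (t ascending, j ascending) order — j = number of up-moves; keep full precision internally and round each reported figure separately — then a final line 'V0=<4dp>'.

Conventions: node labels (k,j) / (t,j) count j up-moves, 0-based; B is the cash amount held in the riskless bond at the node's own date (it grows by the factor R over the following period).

Risk-neutral probability p* = (R−d)/(u−d) = (1.01−0.82)/(1.08−0.82) = 0.7308.
Payoffs at expiry: V(2,0)=0.0000, V(2,1)=16.3844, V(2,2)=58.2236
  t=1,j=0: stock 122.1800 → up 131.9544 (V=16.3844), down 100.1876 (V=0.0000). Price 11.8547; hedge Δ=0.5158, bond B=-51.1623.
  t=1,j=1: stock 160.9200 → up 173.7936 (V=58.2236), down 131.9544 (V=16.3844). Price 46.4943; hedge Δ=1.0000, bond B=-114.4257.
  t=0,j=0: stock 149.0000 → up 160.9200 (V=46.4943), down 122.1800 (V=11.8547). Price 36.8002; hedge Δ=0.8942, bond B=-96.4290.
As a check, the time-0 holding Δ(0,0)·S0 + B(0,0) comes to 36.8002 — exactly V0.

(0,0): Delta=0.8942 Bond=-96.4290
(1,0): Delta=0.5158 Bond=-51.1623
(1,1): Delta=1.0000 Bond=-114.4257
V0=36.8002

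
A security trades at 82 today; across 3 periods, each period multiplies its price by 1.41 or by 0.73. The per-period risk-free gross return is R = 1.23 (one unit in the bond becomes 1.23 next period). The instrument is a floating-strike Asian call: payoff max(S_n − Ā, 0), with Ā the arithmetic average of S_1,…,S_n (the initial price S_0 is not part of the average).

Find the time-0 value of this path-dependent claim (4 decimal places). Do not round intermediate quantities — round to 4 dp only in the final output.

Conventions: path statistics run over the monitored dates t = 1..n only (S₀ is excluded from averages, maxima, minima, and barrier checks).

price = 16.4541

With p* = (R−d)/(u−d) = 0.7353, sum probability × payoff across the paths and divide by R^3.
Enumerate all 2^3 = 8 price paths (U = up ×1.41, D = down ×0.73); each path with k up-moves has probability p*^k·(1−p*)^(3−k).
DDD: Ā=45.1524, payoff=0.0000, prob=0.018548
UDD: Ā=87.2122, payoff=0.0000, prob=0.051521
DUD: Ā=68.6255, payoff=0.0000, prob=0.051521
UUD: Ā=132.5506, payoff=0.0000, prob=0.143115
DDU: Ā=55.0572, payoff=6.5567, prob=0.051521
UDU: Ā=106.3434, payoff=12.6642, prob=0.143115
DUU: Ā=87.7568, payoff=31.2509, prob=0.143115
UUU: Ā=169.5028, payoff=60.3613, prob=0.397542
Price = Σ prob·payoff / R^3 = 30.618921 / 1.860867 = 16.4541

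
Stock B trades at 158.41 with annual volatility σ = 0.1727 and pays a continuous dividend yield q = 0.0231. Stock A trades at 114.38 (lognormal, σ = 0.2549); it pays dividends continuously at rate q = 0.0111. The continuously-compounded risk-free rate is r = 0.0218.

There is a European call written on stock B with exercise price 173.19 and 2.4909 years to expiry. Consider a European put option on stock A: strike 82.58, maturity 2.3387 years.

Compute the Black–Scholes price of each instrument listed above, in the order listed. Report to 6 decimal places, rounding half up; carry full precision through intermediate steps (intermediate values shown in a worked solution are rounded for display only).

[stock B call K=173.19]
σ√T = 0.1727·√2.4909 = 0.272565
d₁ = (ln(S/K) + (r−q+σ²/2)T) / (σ√T) = (ln(158.41/173.19) + (0.0218−0.0231+0.1727²/2)·2.4909) / 0.272565 = (-0.089203 + 0.033908) / 0.272565 = -0.202869
d₂ = d₁ − σ√T = -0.202869 − 0.272565 = -0.475434
e^{−rT} = 0.947146
e^{−qT} = 0.944084
N(d₁) = 0.419619,  N(d₂) = 0.317239
price = S·e^{−qT}·N(d₁) − K·e^{−rT}·N(d₂) = 62.755012 − 52.038692 = 10.716320
[stock A put K=82.58]
σ√T = 0.2549·√2.3387 = 0.389814
d₁ = (ln(S/K) + (r−q+σ²/2)T) / (σ√T) = (ln(114.38/82.58) + (0.0218−0.0111+0.2549²/2)·2.3387) / 0.389814 = (0.325759 + 0.101001) / 0.389814 = 1.094780
d₂ = d₁ − σ√T = 1.094780 − 0.389814 = 0.704966
e^{−rT} = 0.950294
e^{−qT} = 0.974374
N(−d₁) = 0.136807,  N(−d₂) = 0.240416
price = K·e^{−rT}·N(−d₂) − S·e^{−qT}·N(−d₁) = 18.866690 − 15.246947 = 3.619742

price(stock B call K=173.19) = 10.716320
price(stock A put K=82.58) = 3.619742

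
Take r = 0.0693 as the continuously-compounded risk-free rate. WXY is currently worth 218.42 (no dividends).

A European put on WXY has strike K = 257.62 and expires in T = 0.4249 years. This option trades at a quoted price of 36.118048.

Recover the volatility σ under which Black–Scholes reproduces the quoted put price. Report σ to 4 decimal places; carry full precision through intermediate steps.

sigma = 0.2518

At σ = 0.2518 the Black–Scholes value reproduces the quote:
σ√T = 0.2518·√0.4249 = 0.164134
d₁ = (ln(S/K) + (r+σ²/2)T) / (σ√T) = (ln(218.42/257.62) + (0.0693+0.2518²/2)·0.4249) / 0.164134 = (-0.165066 + 0.042916) / 0.164134 = -0.744209
d₂ = d₁ − σ√T = -0.744209 − 0.164134 = -0.908344
e^{−rT} = 0.970984
N(−d₁) = 0.771625,  N(−d₂) = 0.818152
V = K·e^{−rT}·N(−d₂) − S·N(−d₁) = 204.656406 − 168.538359 = 36.118048 (the quoted price), and the Black–Scholes price is strictly increasing in σ, so σ is unique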